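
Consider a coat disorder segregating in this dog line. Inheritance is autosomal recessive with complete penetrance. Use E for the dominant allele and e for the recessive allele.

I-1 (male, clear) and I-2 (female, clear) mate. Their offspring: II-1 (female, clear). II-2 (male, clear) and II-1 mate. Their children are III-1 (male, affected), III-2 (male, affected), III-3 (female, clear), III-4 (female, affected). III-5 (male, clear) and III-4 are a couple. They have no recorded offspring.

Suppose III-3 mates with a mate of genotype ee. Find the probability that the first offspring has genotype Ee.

II-2 is clear so carries E and passed e to III-1 (ee), so II-2 is Ee.
II-1 is clear so carries E and passed e to III-1 (ee), so II-1 is Ee.
III-3 is a clear offspring of II-2 (Ee) × II-1 (Ee), whose cross gives 1/4 EE : 1/2 Ee : 1/4 ee; conditioning on being clear, III-3 is EE with probability 1/3, Ee with probability 2/3.
Summing over parental genotype combinations, P(offspring has genotype Ee) = 1/3·1 + 2/3·1/2 = 2/3.

2/3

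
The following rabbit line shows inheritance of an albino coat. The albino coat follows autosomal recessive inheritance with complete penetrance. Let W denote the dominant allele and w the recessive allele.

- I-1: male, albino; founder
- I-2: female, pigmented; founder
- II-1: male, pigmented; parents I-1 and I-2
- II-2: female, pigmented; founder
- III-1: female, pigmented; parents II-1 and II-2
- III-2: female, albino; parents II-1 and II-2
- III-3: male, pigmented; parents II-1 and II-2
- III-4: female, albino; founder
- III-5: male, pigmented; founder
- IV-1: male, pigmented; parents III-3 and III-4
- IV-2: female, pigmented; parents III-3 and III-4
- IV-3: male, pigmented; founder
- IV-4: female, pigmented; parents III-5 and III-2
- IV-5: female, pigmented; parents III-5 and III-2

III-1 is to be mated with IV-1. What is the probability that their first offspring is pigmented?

II-1 is pigmented so carries W and received w from I-1 (ww), so II-1 is Ww.
II-2 is pigmented so carries W and passed w to III-2 (ww), so II-2 is Ww.
III-1 is a pigmented offspring of II-1 (Ww) × II-2 (Ww), whose cross gives 1/4 WW : 1/2 Ww : 1/4 ww; conditioning on being pigmented, III-1 is WW with probability 1/3, Ww with probability 2/3.
IV-1 is pigmented so carries W and received w from III-4 (ww), so IV-1 is Ww.
Summing over parental genotype combinations, P(offspring is pigmented) = 1/3·1 + 2/3·3/4 = 5/6.

5/6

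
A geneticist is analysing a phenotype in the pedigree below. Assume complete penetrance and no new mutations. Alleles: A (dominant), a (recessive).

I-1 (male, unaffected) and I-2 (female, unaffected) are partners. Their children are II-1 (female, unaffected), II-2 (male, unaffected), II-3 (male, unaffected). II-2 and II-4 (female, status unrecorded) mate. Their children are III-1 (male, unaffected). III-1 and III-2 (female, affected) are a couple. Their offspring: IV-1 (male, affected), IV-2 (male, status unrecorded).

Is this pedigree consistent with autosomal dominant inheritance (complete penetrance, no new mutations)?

A consistent assignment under autosomal dominant exists: I-1 aa, I-2 aa, II-1 aa, II-2 aa, II-3 aa, II-4 Aa, III-1 aa, III-2 AA, IV-1 Aa, IV-2 Aa.
In this assignment every recorded phenotype matches its genotype and every non-founder's genotype is obtainable from its parents' genotypes, so the pedigree is consistent.

Yes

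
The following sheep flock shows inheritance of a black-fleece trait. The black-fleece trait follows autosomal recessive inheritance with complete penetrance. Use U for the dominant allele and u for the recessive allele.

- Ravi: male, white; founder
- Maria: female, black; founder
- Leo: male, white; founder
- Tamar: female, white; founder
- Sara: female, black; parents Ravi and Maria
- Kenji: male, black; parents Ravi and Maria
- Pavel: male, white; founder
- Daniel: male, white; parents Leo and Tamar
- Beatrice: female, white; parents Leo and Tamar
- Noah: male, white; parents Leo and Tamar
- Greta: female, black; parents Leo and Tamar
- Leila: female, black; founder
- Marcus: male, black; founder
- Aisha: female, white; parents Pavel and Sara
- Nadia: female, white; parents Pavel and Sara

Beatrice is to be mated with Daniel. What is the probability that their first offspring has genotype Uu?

4/9

Leo is white so carries U and passed u to Greta (uu), so Leo is Uu.
Tamar is white so carries U and passed u to Greta (uu), so Tamar is Uu.
Beatrice is a white offspring of Leo (Uu) × Tamar (Uu), whose cross gives 1/4 UU : 1/2 Uu : 1/4 uu; conditioning on being white, Beatrice is UU with probability 1/3, Uu with probability 2/3.
Daniel is a white offspring of Leo (Uu) × Tamar (Uu), whose cross gives 1/4 UU : 1/2 Uu : 1/4 uu; conditioning on being white, Daniel is UU with probability 1/3, Uu with probability 2/3.
Summing over parental genotype combinations, P(offspring has genotype Uu) = 2/9·1/2 + 2/9·1/2 + 4/9·1/2 = 4/9.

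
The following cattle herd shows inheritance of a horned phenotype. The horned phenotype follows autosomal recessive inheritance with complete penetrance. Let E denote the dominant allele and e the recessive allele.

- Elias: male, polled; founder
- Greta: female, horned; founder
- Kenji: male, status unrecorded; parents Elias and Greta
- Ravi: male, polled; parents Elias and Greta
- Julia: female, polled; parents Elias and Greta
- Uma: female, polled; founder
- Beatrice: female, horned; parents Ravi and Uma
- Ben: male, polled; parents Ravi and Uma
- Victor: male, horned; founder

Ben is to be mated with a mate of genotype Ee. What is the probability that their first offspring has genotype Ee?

Ravi is polled so carries E and received e from Greta (ee), so Ravi is Ee.
Uma is polled so carries E and passed e to Beatrice (ee), so Uma is Ee.
Ben is a polled offspring of Ravi (Ee) × Uma (Ee), whose cross gives 1/4 EE : 1/2 Ee : 1/4 ee; conditioning on being polled, Ben is EE with probability 1/3, Ee with probability 2/3.
Summing over parental genotype combinations, P(offspring has genotype Ee) = 1/3·1/2 + 2/3·1/2 = 1/2.

1/2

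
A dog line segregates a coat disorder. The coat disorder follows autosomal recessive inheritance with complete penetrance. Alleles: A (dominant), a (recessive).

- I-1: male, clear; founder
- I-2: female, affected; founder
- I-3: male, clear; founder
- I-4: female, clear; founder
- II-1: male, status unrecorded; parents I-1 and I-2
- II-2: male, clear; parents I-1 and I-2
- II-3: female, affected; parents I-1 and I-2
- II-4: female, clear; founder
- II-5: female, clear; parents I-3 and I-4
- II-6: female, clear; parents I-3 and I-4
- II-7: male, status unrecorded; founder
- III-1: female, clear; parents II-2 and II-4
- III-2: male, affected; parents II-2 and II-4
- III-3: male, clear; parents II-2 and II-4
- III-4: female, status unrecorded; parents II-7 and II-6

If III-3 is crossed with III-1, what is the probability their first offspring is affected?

1/9

II-2 is clear so carries A and received a from I-2 (aa), so II-2 is Aa.
II-4 is clear so carries A and passed a to III-2 (aa), so II-4 is Aa.
III-3 is a clear offspring of II-2 (Aa) × II-4 (Aa), whose cross gives 1/4 AA : 1/2 Aa : 1/4 aa; conditioning on being clear, III-3 is AA with probability 1/3, Aa with probability 2/3.
III-1 is a clear offspring of II-2 (Aa) × II-4 (Aa), whose cross gives 1/4 AA : 1/2 Aa : 1/4 aa; conditioning on being clear, III-1 is AA with probability 1/3, Aa with probability 2/3.
Summing over parental genotype combinations, P(offspring is affected) = 4/9·1/4 = 1/9.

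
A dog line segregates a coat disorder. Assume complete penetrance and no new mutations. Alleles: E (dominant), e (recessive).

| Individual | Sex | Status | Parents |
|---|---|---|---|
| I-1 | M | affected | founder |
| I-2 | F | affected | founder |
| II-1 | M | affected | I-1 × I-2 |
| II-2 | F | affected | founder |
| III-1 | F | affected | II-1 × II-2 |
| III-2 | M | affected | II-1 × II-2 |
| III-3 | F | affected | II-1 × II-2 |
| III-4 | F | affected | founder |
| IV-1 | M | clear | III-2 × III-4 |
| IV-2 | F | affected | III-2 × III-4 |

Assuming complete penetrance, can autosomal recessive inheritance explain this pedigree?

No

Under autosomal recessive, IV-1 (clear, male) cannot arise from III-2 (affected) × III-4 (affected).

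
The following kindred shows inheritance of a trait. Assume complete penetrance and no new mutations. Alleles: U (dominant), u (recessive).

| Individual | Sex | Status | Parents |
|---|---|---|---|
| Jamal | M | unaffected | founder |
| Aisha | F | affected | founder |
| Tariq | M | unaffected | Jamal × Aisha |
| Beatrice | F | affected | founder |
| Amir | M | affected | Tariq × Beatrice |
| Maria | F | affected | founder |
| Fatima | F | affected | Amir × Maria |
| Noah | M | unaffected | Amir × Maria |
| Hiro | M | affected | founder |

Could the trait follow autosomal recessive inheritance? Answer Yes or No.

Under autosomal recessive, Noah (unaffected, male) cannot arise from Amir (affected) × Maria (affected).

No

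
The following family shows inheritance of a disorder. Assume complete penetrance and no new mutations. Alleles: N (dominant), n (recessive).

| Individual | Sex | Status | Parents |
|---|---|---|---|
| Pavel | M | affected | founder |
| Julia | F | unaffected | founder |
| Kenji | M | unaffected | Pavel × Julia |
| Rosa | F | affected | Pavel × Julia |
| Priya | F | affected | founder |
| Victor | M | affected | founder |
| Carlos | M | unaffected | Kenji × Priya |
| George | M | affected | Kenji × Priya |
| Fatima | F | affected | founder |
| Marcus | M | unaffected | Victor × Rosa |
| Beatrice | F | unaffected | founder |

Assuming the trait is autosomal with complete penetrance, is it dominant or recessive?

Victor and Rosa are both affected yet have an unaffected child Marcus. Under a recessive model two affected parents are homozygous and every child would be affected, so the trait cannot be recessive.

dominant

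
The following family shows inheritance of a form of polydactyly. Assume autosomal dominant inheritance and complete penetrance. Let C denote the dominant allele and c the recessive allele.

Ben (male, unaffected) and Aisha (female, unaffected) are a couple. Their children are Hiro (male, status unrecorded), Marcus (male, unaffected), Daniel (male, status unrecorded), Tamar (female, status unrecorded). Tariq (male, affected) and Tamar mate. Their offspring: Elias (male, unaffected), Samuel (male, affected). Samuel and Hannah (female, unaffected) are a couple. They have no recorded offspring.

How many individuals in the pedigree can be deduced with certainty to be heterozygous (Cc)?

Obligate heterozygotes: Tariq is affected so carries C and passed c to Elias (cc), so Tariq is Cc; Samuel is affected so carries C and received c from Tamar (cc), so Samuel is Cc.
Every other individual is either homozygous by phenotype or has at least one consistent homozygous assignment, so the count is 2.

2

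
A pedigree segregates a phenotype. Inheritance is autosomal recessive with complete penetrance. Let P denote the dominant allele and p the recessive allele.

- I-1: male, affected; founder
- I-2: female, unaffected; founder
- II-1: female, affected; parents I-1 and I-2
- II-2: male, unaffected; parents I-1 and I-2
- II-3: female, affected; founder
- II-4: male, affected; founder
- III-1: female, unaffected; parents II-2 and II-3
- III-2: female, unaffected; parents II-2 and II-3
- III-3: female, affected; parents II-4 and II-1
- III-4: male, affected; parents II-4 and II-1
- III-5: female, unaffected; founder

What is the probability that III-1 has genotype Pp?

1

III-1 is unaffected so carries P and received p from II-3 (pp), so III-1 is Pp, giving P(Pp) = 1.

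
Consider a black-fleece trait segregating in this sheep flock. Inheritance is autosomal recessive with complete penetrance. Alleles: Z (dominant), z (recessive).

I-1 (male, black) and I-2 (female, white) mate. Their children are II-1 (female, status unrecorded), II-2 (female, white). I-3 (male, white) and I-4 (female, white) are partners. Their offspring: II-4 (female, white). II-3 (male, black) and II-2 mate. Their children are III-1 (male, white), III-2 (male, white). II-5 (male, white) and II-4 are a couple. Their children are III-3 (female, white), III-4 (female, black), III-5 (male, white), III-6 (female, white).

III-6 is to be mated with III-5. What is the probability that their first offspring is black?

1/9

II-5 is white so carries Z and passed z to III-4 (zz), so II-5 is Zz.
II-4 is white so carries Z and passed z to III-4 (zz), so II-4 is Zz.
III-6 is a white offspring of II-5 (Zz) × II-4 (Zz), whose cross gives 1/4 ZZ : 1/2 Zz : 1/4 zz; conditioning on being white, III-6 is ZZ with probability 1/3, Zz with probability 2/3.
III-5 is a white offspring of II-5 (Zz) × II-4 (Zz), whose cross gives 1/4 ZZ : 1/2 Zz : 1/4 zz; conditioning on being white, III-5 is ZZ with probability 1/3, Zz with probability 2/3.
Summing over parental genotype combinations, P(offspring is black) = 4/9·1/4 = 1/9.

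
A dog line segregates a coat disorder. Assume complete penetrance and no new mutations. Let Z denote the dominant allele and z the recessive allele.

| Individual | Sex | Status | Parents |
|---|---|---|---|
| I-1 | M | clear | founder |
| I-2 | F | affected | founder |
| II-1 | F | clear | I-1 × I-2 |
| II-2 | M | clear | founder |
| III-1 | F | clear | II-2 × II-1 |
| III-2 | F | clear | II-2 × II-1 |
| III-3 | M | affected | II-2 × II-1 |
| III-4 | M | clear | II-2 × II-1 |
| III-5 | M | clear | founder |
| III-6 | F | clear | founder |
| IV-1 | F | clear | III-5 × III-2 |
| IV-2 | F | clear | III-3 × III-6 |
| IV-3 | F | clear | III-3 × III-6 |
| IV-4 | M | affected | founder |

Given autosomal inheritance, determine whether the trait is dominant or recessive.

II-2 and II-1 are both clear yet have an affected child III-3. Under dominance, an affected child requires at least one affected parent, so the trait cannot be dominant.

recessive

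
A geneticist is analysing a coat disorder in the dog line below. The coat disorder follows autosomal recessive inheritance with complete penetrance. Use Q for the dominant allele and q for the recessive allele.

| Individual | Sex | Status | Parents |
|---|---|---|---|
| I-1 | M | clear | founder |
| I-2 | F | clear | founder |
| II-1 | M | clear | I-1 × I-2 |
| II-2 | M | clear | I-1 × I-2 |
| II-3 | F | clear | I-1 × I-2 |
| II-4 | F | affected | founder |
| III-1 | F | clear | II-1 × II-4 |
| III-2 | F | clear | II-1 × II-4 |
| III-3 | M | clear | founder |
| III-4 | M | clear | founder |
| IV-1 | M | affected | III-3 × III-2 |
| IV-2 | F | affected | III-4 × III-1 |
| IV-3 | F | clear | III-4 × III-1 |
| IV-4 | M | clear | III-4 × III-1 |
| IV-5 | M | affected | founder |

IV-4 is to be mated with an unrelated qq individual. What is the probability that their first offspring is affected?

1/3

III-4 is clear so carries Q and passed q to IV-2 (qq), so III-4 is Qq.
III-1 is clear so carries Q and received q from II-4 (qq), so III-1 is Qq.
IV-4 is a clear offspring of III-4 (Qq) × III-1 (Qq), whose cross gives 1/4 QQ : 1/2 Qq : 1/4 qq; conditioning on being clear, IV-4 is QQ with probability 1/3, Qq with probability 2/3.
Summing over parental genotype combinations, P(offspring is affected) = 2/3·1/2 = 1/3.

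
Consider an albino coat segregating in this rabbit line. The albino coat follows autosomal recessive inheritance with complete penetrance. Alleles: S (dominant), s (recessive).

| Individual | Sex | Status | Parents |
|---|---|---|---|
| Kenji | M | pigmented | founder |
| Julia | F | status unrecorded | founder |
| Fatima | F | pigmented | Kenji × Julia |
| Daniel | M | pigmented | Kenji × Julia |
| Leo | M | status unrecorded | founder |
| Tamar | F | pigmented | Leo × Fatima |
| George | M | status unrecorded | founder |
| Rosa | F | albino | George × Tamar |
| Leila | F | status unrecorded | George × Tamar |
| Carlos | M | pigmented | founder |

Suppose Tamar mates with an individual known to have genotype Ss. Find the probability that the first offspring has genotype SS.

Tamar is pigmented so carries S and passed s to Rosa (ss), so Tamar is Ss.
The cross gives 1/4 SS : 1/2 Ss : 1/4 ss, so P(offspring has genotype SS) = 1/4.

1/4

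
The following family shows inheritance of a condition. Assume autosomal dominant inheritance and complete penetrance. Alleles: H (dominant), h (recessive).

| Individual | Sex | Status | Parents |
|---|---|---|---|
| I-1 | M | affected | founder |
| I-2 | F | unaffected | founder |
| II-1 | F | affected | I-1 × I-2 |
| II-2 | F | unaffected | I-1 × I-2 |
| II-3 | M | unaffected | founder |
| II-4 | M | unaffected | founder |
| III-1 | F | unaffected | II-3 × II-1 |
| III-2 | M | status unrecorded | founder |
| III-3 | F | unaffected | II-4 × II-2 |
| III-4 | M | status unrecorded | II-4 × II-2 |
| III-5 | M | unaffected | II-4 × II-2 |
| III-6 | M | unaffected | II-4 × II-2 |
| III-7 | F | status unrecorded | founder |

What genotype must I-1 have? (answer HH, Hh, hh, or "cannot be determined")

From phenotype alone, I-1 is HH or Hh.
I-1 is affected so carries H and passed h to II-2 (hh), so I-1 is Hh.

Hh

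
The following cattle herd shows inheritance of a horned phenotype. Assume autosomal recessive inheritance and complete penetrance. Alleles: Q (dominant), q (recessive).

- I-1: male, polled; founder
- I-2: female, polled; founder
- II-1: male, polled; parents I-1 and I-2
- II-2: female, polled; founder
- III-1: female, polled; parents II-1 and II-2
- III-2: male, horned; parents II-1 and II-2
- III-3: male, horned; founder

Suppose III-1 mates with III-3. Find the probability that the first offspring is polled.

II-1 is polled so carries Q and passed q to III-2 (qq), so II-1 is Qq.
II-2 is polled so carries Q and passed q to III-2 (qq), so II-2 is Qq.
III-1 is a polled offspring of II-1 (Qq) × II-2 (Qq), whose cross gives 1/4 QQ : 1/2 Qq : 1/4 qq; conditioning on being polled, III-1 is QQ with probability 1/3, Qq with probability 2/3.
III-3 is horned, so III-3 is qq.
Summing over parental genotype combinations, P(offspring is polled) = 1/3·1 + 2/3·1/2 = 2/3.

2/3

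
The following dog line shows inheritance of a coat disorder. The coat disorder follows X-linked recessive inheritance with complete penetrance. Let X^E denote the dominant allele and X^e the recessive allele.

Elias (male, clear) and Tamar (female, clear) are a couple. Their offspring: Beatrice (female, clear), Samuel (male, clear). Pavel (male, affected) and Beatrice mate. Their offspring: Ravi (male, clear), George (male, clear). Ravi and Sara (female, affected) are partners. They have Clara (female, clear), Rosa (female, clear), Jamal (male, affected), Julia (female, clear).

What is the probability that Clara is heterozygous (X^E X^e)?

1

Clara is clear so carries E and received e from Sara (X^e X^e), so Clara is X^E X^e, giving P(X^E X^e) = 1.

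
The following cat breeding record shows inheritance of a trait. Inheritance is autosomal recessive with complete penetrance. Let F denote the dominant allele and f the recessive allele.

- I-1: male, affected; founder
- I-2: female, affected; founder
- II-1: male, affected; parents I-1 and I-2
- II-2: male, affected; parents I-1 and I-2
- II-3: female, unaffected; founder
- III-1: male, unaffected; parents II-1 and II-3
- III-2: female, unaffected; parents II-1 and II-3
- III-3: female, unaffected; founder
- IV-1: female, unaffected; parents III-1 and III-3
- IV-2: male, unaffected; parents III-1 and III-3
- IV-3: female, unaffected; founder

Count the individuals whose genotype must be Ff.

Obligate heterozygotes: III-1 is unaffected so carries F and received f from II-1 (ff), so III-1 is Ff; III-2 is unaffected so carries F and received f from II-1 (ff), so III-2 is Ff.
Every other individual is either homozygous by phenotype or has at least one consistent homozygous assignment, so the count is 2.

2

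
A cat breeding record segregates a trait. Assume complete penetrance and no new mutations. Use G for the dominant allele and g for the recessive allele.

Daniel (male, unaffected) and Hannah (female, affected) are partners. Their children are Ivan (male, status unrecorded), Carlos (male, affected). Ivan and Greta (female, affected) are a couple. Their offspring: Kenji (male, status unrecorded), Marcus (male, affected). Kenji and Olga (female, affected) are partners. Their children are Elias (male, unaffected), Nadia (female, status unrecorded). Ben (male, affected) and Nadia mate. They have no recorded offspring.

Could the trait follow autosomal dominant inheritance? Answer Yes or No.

Yes

A consistent assignment under autosomal dominant exists: Daniel gg, Hannah GG, Ivan Gg, Carlos Gg, Greta GG, Kenji Gg, Marcus GG, Olga Gg, Elias gg, Nadia GG, Ben GG.
In this assignment every recorded phenotype matches its genotype and every non-founder's genotype is obtainable from its parents' genotypes, so the pedigree is consistent.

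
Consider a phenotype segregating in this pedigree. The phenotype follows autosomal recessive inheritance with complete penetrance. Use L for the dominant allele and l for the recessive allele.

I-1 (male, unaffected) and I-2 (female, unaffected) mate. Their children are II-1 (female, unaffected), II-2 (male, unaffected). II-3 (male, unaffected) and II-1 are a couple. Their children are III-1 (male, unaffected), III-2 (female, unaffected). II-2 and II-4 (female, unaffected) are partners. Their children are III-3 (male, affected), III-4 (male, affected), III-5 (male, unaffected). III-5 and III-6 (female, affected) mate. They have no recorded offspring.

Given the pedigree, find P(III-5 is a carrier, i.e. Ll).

2/3

II-2 is unaffected so carries L and passed l to III-3 (ll), so II-2 is Ll.
II-4 is unaffected so carries L and passed l to III-3 (ll), so II-4 is Ll.
Their cross gives offspring ratios 1/4 LL : 1/2 Ll : 1/4 ll. Conditioning on III-5 being unaffected, P(Ll) = 1/2 / 3/4 = 2/3.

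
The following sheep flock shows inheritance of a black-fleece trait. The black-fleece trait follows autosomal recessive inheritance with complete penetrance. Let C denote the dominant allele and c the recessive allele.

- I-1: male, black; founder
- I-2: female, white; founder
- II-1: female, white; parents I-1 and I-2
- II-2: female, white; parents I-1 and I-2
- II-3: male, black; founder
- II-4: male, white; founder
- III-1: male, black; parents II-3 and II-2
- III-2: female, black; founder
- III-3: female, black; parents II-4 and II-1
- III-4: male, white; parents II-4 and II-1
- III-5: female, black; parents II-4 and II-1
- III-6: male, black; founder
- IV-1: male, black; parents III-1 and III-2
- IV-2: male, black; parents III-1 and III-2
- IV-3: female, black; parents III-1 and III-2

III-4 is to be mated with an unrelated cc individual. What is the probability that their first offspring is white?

2/3

II-4 is white so carries C and passed c to III-3 (cc), so II-4 is Cc.
II-1 is white so carries C and received c from I-1 (cc), so II-1 is Cc.
III-4 is a white offspring of II-4 (Cc) × II-1 (Cc), whose cross gives 1/4 CC : 1/2 Cc : 1/4 cc; conditioning on being white, III-4 is CC with probability 1/3, Cc with probability 2/3.
Summing over parental genotype combinations, P(offspring is white) = 1/3·1 + 2/3·1/2 = 2/3.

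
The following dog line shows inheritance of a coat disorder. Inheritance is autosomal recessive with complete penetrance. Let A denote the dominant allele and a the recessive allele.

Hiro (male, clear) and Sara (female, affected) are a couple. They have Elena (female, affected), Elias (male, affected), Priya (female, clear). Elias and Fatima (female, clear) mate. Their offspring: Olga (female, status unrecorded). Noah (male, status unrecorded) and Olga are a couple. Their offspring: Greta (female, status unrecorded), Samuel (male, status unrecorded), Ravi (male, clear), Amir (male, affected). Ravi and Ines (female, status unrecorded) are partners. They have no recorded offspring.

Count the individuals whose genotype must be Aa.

2

Obligate heterozygotes: Hiro is clear so carries A and passed a to Elena (aa), so Hiro is Aa; Priya is clear so carries A and received a from Sara (aa), so Priya is Aa.
Every other individual is either homozygous by phenotype or has at least one consistent homozygous assignment, so the count is 2.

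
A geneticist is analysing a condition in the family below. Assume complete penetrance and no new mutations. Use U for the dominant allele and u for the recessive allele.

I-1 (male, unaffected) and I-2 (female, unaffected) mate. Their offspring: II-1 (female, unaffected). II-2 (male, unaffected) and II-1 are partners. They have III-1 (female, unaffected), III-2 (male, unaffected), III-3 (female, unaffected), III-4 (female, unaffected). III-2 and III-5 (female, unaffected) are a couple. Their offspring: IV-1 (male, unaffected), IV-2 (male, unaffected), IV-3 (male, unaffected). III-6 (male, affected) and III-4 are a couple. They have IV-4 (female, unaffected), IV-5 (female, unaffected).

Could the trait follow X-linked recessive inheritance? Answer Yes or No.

A consistent assignment under X-linked recessive exists: I-1 X^U Y, I-2 X^U X^U, II-1 X^U X^U, II-2 X^U Y, III-1 X^U X^U, III-2 X^U Y, III-3 X^U X^U, III-4 X^U X^U, III-5 X^U X^U, III-6 X^u Y, IV-1 X^U Y, IV-2 X^U Y, IV-3 X^U Y, IV-4 X^U X^u, IV-5 X^U X^u.
In this assignment every recorded phenotype matches its genotype and every non-founder's genotype is obtainable from its parents' genotypes, so the pedigree is consistent.

Yes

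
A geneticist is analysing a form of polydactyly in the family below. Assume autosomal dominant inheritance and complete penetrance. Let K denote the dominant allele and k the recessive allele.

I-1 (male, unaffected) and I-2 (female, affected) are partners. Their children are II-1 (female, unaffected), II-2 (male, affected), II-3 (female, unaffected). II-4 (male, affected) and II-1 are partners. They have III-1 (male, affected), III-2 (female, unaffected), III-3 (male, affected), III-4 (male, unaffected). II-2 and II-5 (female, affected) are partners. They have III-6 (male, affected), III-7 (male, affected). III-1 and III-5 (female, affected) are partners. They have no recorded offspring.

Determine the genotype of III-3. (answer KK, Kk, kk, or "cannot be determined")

Kk

From phenotype alone, III-3 is KK or Kk.
III-3 is affected so carries K and received k from II-1 (kk), so III-3 is Kk.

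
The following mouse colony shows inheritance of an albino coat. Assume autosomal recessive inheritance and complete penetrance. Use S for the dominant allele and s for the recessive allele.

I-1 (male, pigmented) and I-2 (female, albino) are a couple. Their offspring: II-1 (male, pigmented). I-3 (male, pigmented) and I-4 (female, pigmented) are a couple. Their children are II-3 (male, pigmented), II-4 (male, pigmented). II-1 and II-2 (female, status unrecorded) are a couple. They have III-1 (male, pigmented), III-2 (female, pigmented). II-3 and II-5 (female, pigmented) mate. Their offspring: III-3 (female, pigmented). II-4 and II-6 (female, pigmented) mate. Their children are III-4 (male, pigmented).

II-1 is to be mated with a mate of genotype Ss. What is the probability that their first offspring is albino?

II-1 is pigmented so carries S and received s from I-2 (ss), so II-1 is Ss.
The cross gives 1/4 SS : 1/2 Ss : 1/4 ss, so P(offspring is albino) = 1/4.

1/4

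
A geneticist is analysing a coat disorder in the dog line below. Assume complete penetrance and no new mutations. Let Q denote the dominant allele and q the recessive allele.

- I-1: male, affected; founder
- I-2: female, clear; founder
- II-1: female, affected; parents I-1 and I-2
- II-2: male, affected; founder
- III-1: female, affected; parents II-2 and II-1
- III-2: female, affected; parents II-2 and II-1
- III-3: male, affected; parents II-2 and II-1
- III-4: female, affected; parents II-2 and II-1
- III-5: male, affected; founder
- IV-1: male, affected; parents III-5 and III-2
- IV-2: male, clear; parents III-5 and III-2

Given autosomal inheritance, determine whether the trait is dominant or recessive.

dominant

III-5 and III-2 are both affected yet have a clear child IV-2. Under a recessive model two affected parents are homozygous and every child would be affected, so the trait cannot be recessive.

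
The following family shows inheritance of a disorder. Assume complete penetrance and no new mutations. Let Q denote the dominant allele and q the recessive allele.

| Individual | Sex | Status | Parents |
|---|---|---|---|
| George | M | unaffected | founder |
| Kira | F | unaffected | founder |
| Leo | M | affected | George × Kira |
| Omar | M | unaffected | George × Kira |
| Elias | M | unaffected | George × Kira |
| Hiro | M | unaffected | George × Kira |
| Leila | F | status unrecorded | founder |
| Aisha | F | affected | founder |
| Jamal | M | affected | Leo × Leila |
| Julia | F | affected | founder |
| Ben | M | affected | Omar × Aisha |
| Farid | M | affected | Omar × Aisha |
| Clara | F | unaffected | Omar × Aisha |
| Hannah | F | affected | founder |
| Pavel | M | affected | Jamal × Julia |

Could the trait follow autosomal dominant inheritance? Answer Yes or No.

Under autosomal dominant, Leo (affected, male) cannot arise from George (unaffected) × Kira (unaffected).

No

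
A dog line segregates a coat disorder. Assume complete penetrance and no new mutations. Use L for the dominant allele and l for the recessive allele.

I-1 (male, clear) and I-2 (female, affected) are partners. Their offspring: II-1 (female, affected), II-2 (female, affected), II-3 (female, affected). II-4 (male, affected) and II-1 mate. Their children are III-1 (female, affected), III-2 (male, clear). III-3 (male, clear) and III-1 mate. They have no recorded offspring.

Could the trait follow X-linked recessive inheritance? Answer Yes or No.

No

Under X-linked recessive, II-1 (affected, female) cannot arise from I-1 (clear) × I-2 (affected).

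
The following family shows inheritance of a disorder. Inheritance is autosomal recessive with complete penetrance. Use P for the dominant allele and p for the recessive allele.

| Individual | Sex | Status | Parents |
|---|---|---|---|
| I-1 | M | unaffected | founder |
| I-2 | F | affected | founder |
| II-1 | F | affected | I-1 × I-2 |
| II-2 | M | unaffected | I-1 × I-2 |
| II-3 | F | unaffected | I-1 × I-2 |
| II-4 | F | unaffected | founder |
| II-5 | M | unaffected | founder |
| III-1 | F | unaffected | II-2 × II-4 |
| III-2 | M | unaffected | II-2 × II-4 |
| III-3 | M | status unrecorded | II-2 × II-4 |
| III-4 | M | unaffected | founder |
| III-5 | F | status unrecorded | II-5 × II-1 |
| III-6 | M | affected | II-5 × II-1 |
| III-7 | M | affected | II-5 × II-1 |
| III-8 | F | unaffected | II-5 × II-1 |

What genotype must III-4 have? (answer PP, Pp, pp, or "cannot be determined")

III-4's phenotype allows PP or Pp, and no parent or child forces a single allele at both positions; consistent genotype assignments exist with III-4 as PP or Pp.

cannot be determined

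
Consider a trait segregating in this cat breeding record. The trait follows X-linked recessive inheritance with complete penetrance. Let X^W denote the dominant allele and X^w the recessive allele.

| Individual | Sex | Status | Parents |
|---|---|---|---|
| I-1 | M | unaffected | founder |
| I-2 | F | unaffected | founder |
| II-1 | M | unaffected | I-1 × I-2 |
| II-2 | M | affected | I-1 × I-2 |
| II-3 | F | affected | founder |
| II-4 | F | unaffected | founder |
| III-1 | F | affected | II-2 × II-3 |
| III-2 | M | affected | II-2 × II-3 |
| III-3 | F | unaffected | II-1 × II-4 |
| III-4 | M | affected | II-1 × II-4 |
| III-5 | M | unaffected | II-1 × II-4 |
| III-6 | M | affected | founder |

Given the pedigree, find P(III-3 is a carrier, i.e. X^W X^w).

II-1 is unaffected, so II-1 is X^W Y.
II-4 is unaffected so carries W and passed w to III-4 (X^w Y), so II-4 is X^W X^w.
Their cross gives offspring ratios 1/2 X^W X^W : 1/2 X^W X^w. Conditioning on III-3 being unaffected, P(X^W X^w) = 1/2 / 1 = 1/2.

1/2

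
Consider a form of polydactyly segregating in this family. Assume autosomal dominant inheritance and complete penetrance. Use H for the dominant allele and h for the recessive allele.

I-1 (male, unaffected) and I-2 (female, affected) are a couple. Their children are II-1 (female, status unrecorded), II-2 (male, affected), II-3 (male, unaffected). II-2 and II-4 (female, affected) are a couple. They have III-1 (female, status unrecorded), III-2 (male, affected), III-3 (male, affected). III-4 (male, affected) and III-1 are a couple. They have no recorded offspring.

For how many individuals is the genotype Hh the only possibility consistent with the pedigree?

Obligate heterozygotes: I-2 is affected so carries H and passed h to II-3 (hh), so I-2 is Hh; II-2 is affected so carries H and received h from I-1 (hh), so II-2 is Hh.
Every other individual is either homozygous by phenotype or has at least one consistent homozygous assignment, so the count is 2.

2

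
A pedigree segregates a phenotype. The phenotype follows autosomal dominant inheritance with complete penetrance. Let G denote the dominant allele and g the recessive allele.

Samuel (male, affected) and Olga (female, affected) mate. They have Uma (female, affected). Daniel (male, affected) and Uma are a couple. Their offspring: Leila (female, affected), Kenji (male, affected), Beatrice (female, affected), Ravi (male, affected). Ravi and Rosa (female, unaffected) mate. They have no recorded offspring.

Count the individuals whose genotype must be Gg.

0

No individual's genotype is forced to Gg by the pedigree, so the count is 0.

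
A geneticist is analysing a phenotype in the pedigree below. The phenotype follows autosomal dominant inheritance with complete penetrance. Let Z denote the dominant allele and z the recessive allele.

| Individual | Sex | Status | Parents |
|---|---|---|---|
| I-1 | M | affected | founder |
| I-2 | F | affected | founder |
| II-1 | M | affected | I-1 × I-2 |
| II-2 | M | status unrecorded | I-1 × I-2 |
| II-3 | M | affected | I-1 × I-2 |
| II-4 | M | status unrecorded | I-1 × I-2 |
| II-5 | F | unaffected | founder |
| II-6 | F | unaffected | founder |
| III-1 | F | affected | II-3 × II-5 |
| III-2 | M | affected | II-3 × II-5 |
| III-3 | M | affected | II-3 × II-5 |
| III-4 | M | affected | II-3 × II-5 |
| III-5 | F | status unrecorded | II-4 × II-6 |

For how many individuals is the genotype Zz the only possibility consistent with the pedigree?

Obligate heterozygotes: III-1 is affected so carries Z and received z from II-5 (zz), so III-1 is Zz; III-2 is affected so carries Z and received z from II-5 (zz), so III-2 is Zz; III-3 is affected so carries Z and received z from II-5 (zz), so III-3 is Zz; III-4 is affected so carries Z and received z from II-5 (zz), so III-4 is Zz.
Every other individual is either homozygous by phenotype or has at least one consistent homozygous assignment, so the count is 4.

4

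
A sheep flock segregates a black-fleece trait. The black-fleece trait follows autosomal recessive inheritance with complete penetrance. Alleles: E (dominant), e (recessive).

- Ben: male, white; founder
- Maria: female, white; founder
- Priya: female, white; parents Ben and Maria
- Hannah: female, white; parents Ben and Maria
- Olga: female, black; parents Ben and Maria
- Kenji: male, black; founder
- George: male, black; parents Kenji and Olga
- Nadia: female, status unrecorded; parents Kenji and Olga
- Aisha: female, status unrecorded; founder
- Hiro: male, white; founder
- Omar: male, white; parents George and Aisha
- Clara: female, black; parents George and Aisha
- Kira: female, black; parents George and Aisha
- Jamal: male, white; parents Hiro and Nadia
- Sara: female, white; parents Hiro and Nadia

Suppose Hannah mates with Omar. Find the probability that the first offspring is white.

Ben is white so carries E and passed e to Olga (ee), so Ben is Ee.
Maria is white so carries E and passed e to Olga (ee), so Maria is Ee.
Hannah is a white offspring of Ben (Ee) × Maria (Ee), whose cross gives 1/4 EE : 1/2 Ee : 1/4 ee; conditioning on being white, Hannah is EE with probability 1/3, Ee with probability 2/3.
Omar is white so carries E and received e from George (ee), so Omar is Ee.
Summing over parental genotype combinations, P(offspring is white) = 1/3·1 + 2/3·3/4 = 5/6.

5/6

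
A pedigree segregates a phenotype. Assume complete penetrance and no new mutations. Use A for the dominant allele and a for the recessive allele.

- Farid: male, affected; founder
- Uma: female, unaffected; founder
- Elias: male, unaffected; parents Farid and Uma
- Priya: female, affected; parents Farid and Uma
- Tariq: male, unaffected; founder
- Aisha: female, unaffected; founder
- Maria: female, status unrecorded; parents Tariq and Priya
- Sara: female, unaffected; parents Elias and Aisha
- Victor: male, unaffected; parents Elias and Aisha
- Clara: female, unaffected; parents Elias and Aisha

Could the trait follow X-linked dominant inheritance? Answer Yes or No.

A consistent assignment under X-linked dominant exists: Farid X^A Y, Uma X^a X^a, Elias X^a Y, Priya X^A X^a, Tariq X^a Y, Aisha X^a X^a, Maria X^A X^a, Sara X^a X^a, Victor X^a Y, Clara X^a X^a.
In this assignment every recorded phenotype matches its genotype and every non-founder's genotype is obtainable from its parents' genotypes, so the pedigree is consistent.

Yes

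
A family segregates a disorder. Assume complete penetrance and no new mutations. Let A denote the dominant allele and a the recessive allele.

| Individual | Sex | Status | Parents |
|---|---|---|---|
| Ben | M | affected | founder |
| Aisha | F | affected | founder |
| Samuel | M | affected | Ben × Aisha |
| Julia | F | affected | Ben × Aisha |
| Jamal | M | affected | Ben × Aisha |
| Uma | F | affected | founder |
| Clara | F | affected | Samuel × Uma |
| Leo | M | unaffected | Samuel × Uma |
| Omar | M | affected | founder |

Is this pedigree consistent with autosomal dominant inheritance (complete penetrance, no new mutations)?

Yes

A consistent assignment under autosomal dominant exists: Ben AA, Aisha Aa, Samuel Aa, Julia AA, Jamal AA, Uma Aa, Clara AA, Leo aa, Omar AA.
In this assignment every recorded phenotype matches its genotype and every non-founder's genotype is obtainable from its parents' genotypes, so the pedigree is consistent.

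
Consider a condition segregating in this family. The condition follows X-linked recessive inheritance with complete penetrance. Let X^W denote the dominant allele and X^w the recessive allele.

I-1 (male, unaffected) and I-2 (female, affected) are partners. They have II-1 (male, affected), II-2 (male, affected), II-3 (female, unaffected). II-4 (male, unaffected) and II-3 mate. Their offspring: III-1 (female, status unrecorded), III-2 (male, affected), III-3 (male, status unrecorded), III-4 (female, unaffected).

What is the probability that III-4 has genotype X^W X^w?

II-4 is unaffected, so II-4 is X^W Y.
II-3 is unaffected so carries W and received w from I-2 (X^w X^w), so II-3 is X^W X^w.
Their cross gives offspring ratios 1/2 X^W X^W : 1/2 X^W X^w. Conditioning on III-4 being unaffected, P(X^W X^w) = 1/2 / 1 = 1/2.

1/2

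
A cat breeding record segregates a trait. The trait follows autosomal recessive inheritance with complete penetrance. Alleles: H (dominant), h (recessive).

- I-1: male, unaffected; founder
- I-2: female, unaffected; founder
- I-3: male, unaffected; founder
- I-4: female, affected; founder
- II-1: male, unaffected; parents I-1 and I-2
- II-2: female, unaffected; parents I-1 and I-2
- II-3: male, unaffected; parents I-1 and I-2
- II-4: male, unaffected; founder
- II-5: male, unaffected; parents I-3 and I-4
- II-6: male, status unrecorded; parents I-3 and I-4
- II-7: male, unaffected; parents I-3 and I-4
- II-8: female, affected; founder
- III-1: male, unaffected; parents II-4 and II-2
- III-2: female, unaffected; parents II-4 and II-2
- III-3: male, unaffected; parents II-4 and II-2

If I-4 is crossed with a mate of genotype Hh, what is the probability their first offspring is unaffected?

I-4 is affected, so I-4 is hh.
The cross gives 1/2 Hh : 1/2 hh, so P(offspring is unaffected) = 1/2.

1/2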